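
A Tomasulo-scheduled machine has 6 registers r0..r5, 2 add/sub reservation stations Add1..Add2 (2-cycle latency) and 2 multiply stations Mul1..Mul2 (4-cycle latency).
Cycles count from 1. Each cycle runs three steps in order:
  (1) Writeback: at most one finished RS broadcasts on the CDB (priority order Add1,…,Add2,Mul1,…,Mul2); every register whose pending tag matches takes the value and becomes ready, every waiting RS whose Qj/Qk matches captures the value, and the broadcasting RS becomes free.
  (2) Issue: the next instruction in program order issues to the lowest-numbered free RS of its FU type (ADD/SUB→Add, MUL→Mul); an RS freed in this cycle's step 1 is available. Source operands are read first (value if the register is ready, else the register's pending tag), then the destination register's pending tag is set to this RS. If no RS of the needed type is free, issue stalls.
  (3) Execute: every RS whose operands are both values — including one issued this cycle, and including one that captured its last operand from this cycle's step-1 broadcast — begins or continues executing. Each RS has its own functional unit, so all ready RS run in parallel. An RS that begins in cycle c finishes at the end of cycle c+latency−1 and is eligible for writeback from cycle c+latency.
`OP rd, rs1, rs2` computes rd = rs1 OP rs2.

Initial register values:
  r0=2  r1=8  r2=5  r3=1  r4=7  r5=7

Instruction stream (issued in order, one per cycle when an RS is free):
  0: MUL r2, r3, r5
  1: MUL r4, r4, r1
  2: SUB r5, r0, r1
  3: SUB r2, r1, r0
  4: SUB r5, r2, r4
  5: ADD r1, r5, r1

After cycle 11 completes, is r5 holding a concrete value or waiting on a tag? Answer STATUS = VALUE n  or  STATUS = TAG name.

cycle 1: issue MUL r2<-Mul1 // r0:2,r1:8,r2:Mul1,r3:1,r4:7,r5:7
cycle 2: issue MUL r4<-Mul2 // r0:2,r1:8,r2:Mul1,r3:1,r4:Mul2,r5:7
cycle 3: issue SUB r5<-Add1 // r0:2,r1:8,r2:Mul1,r3:1,r4:Mul2,r5:Add1
cycle 4: issue SUB r2<-Add2 // r0:2,r1:8,r2:Add2,r3:1,r4:Mul2,r5:Add1
cycle 5: CDB Add1=-6; issue SUB r5<-Add1 // r0:2,r1:8,r2:Add2,r3:1,r4:Mul2,r5:Add1
cycle 6: CDB Add2=6; issue ADD r1<-Add2 // r0:2,r1:Add2,r2:6,r3:1,r4:Mul2,r5:Add1
cycle 7: CDB Mul1=7 // r0:2,r1:Add2,r2:6,r3:1,r4:Mul2,r5:Add1
cycle 8: CDB Mul2=56 // r0:2,r1:Add2,r2:6,r3:1,r4:56,r5:Add1
cycle 9: - // r0:2,r1:Add2,r2:6,r3:1,r4:56,r5:Add1
cycle 10: CDB Add1=-50 // r0:2,r1:Add2,r2:6,r3:1,r4:56,r5:-50
cycle 11: - // r0:2,r1:Add2,r2:6,r3:1,r4:56,r5:-50

STATUS = VALUE -50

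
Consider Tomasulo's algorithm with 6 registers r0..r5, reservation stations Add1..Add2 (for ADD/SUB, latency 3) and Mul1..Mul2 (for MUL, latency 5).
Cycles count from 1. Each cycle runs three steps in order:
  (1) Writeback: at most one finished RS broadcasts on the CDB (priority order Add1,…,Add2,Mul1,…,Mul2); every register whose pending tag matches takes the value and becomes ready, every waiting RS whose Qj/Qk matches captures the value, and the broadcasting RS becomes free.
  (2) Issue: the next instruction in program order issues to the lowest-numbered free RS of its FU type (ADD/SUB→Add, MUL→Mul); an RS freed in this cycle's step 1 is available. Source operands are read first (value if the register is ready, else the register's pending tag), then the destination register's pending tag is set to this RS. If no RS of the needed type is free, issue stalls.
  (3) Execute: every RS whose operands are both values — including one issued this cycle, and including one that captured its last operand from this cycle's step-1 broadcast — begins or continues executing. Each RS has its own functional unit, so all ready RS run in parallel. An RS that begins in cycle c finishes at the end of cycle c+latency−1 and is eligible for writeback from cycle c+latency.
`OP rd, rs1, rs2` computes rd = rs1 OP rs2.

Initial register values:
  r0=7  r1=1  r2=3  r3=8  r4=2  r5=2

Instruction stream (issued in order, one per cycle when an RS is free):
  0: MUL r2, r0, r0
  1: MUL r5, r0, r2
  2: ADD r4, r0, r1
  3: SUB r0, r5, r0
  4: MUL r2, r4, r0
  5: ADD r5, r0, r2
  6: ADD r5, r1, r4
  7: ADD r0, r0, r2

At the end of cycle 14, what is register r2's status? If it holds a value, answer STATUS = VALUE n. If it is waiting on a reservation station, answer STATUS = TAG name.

STATUS = TAG Mul1

cycle 1: issue MUL r2<-Mul1 // r0:7,r1:1,r2:Mul1,r3:8,r4:2,r5:2
cycle 2: issue MUL r5<-Mul2 // r0:7,r1:1,r2:Mul1,r3:8,r4:2,r5:Mul2
cycle 3: issue ADD r4<-Add1 // r0:7,r1:1,r2:Mul1,r3:8,r4:Add1,r5:Mul2
cycle 4: issue SUB r0<-Add2 // r0:Add2,r1:1,r2:Mul1,r3:8,r4:Add1,r5:Mul2
cycle 5: stall // r0:Add2,r1:1,r2:Mul1,r3:8,r4:Add1,r5:Mul2
cycle 6: CDB Add1=8; stall // r0:Add2,r1:1,r2:Mul1,r3:8,r4:8,r5:Mul2
cycle 7: CDB Mul1=49; issue MUL r2<-Mul1 // r0:Add2,r1:1,r2:Mul1,r3:8,r4:8,r5:Mul2
cycle 8: issue ADD r5<-Add1 // r0:Add2,r1:1,r2:Mul1,r3:8,r4:8,r5:Add1
cycle 9: stall // r0:Add2,r1:1,r2:Mul1,r3:8,r4:8,r5:Add1
cycle 10: stall // r0:Add2,r1:1,r2:Mul1,r3:8,r4:8,r5:Add1
cycle 11: stall // r0:Add2,r1:1,r2:Mul1,r3:8,r4:8,r5:Add1
cycle 12: CDB Mul2=343; stall // r0:Add2,r1:1,r2:Mul1,r3:8,r4:8,r5:Add1
cycle 13: stall // r0:Add2,r1:1,r2:Mul1,r3:8,r4:8,r5:Add1
cycle 14: stall // r0:Add2,r1:1,r2:Mul1,r3:8,r4:8,r5:Add1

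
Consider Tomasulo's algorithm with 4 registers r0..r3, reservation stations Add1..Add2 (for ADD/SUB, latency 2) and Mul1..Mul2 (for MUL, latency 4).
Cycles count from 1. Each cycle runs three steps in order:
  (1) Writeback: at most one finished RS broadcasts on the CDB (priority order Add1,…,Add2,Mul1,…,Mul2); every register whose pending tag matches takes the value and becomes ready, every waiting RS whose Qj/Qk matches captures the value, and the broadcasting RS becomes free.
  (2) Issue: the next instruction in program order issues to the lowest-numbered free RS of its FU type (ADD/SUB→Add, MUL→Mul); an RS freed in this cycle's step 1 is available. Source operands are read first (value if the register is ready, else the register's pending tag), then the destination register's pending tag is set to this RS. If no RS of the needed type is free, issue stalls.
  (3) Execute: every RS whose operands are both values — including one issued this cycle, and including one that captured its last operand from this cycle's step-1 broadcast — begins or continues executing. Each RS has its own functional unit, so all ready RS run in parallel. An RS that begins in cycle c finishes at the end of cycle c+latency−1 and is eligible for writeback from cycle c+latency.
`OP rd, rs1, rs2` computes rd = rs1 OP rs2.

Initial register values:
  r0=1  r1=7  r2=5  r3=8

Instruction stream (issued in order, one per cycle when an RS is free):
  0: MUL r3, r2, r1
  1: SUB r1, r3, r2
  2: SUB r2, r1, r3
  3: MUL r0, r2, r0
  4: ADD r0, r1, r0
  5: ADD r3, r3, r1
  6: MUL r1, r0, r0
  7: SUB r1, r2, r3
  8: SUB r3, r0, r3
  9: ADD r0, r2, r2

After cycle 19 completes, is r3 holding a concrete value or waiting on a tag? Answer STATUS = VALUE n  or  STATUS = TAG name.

c1: issue MUL r3<-Mul1 | r0:1,r1:7,r2:5,r3:Mul1
c2: issue SUB r1<-Add1 | r0:1,r1:Add1,r2:5,r3:Mul1
c3: issue SUB r2<-Add2 | r0:1,r1:Add1,r2:Add2,r3:Mul1
c4: issue MUL r0<-Mul2 | r0:Mul2,r1:Add1,r2:Add2,r3:Mul1
c5: CDB Mul1=35; stall | r0:Mul2,r1:Add1,r2:Add2,r3:35
c6: stall | r0:Mul2,r1:Add1,r2:Add2,r3:35
c7: CDB Add1=30; issue ADD r0<-Add1 | r0:Add1,r1:30,r2:Add2,r3:35
c8: stall | r0:Add1,r1:30,r2:Add2,r3:35
c9: CDB Add2=-5; issue ADD r3<-Add2 | r0:Add1,r1:30,r2:-5,r3:Add2
c10: issue MUL r1<-Mul1 | r0:Add1,r1:Mul1,r2:-5,r3:Add2
c11: CDB Add2=65; issue SUB r1<-Add2 | r0:Add1,r1:Add2,r2:-5,r3:65
c12: stall | r0:Add1,r1:Add2,r2:-5,r3:65
c13: CDB Add2=-70; issue SUB r3<-Add2 | r0:Add1,r1:-70,r2:-5,r3:Add2
c14: CDB Mul2=-5; stall | r0:Add1,r1:-70,r2:-5,r3:Add2
c15: stall | r0:Add1,r1:-70,r2:-5,r3:Add2
c16: CDB Add1=25; issue ADD r0<-Add1 | r0:Add1,r1:-70,r2:-5,r3:Add2
c17: - | r0:Add1,r1:-70,r2:-5,r3:Add2
c18: CDB Add1=-10 | r0:-10,r1:-70,r2:-5,r3:Add2
c19: CDB Add2=-40 | r0:-10,r1:-70,r2:-5,r3:-40

STATUS = VALUE -40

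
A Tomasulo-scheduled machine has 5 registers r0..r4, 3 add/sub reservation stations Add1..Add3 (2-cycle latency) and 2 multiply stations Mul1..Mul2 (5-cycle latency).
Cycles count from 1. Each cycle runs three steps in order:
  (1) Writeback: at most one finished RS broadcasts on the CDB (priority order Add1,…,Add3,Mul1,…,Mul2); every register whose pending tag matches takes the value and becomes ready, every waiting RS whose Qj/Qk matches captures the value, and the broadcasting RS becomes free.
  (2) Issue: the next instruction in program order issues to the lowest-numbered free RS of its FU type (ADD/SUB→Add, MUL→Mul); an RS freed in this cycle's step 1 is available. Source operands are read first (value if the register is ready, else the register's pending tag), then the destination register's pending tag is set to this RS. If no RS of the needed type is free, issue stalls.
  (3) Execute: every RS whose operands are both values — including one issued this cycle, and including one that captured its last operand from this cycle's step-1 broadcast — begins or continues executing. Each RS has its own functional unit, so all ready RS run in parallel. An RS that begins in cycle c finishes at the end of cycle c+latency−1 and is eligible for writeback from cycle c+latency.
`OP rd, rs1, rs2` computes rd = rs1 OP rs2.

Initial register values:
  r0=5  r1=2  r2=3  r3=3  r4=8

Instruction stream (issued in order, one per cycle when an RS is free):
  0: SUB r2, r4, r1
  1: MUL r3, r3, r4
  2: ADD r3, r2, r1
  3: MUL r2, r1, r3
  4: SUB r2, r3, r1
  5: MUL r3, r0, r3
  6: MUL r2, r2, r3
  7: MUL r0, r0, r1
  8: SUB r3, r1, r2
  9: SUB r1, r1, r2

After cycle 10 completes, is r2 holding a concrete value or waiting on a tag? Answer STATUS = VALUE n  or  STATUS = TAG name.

STATUS = TAG Mul2

  c1: issue SUB r2<-Add1  regs: r0:5,r1:2,r2:Add1,r3:3,r4:8
  c2: issue MUL r3<-Mul1  regs: r0:5,r1:2,r2:Add1,r3:Mul1,r4:8
  c3: CDB Add1=6; issue ADD r3<-Add1  regs: r0:5,r1:2,r2:6,r3:Add1,r4:8
  c4: issue MUL r2<-Mul2  regs: r0:5,r1:2,r2:Mul2,r3:Add1,r4:8
  c5: CDB Add1=8; issue SUB r2<-Add1  regs: r0:5,r1:2,r2:Add1,r3:8,r4:8
  c6: stall  regs: r0:5,r1:2,r2:Add1,r3:8,r4:8
  c7: CDB Add1=6; stall  regs: r0:5,r1:2,r2:6,r3:8,r4:8
  c8: CDB Mul1=24; issue MUL r3<-Mul1  regs: r0:5,r1:2,r2:6,r3:Mul1,r4:8
  c9: stall  regs: r0:5,r1:2,r2:6,r3:Mul1,r4:8
  c10: CDB Mul2=16; issue MUL r2<-Mul2  regs: r0:5,r1:2,r2:Mul2,r3:Mul1,r4:8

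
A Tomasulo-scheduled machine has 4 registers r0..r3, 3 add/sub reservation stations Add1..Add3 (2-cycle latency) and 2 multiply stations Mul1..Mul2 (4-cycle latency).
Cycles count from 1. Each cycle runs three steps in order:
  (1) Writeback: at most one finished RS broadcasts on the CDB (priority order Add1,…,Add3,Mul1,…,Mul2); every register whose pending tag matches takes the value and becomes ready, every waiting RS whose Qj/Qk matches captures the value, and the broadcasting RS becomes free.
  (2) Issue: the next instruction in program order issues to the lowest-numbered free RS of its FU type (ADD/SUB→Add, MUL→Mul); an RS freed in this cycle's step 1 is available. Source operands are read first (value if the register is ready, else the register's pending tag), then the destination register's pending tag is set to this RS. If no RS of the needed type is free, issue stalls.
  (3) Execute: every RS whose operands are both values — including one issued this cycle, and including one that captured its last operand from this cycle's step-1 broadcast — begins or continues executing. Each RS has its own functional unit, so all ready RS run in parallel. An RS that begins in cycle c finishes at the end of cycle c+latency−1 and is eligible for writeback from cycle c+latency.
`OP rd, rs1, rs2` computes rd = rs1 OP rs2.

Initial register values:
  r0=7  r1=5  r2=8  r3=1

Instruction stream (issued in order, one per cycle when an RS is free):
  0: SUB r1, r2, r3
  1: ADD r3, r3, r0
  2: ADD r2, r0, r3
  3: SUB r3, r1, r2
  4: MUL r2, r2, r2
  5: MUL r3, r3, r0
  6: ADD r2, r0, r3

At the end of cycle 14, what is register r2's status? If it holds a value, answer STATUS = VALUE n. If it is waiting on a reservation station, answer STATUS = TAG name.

STATUS = VALUE -49

c1: issue SUB r1<-Add1 | r0:7,r1:Add1,r2:8,r3:1
c2: issue ADD r3<-Add2 | r0:7,r1:Add1,r2:8,r3:Add2
c3: CDB Add1=7; issue ADD r2<-Add1 | r0:7,r1:7,r2:Add1,r3:Add2
c4: CDB Add2=8; issue SUB r3<-Add2 | r0:7,r1:7,r2:Add1,r3:Add2
c5: issue MUL r2<-Mul1 | r0:7,r1:7,r2:Mul1,r3:Add2
c6: CDB Add1=15; issue MUL r3<-Mul2 | r0:7,r1:7,r2:Mul1,r3:Mul2
c7: issue ADD r2<-Add1 | r0:7,r1:7,r2:Add1,r3:Mul2
c8: CDB Add2=-8 | r0:7,r1:7,r2:Add1,r3:Mul2
c9: - | r0:7,r1:7,r2:Add1,r3:Mul2
c10: CDB Mul1=225 | r0:7,r1:7,r2:Add1,r3:Mul2
c11: - | r0:7,r1:7,r2:Add1,r3:Mul2
c12: CDB Mul2=-56 | r0:7,r1:7,r2:Add1,r3:-56
c13: - | r0:7,r1:7,r2:Add1,r3:-56
c14: CDB Add1=-49 | r0:7,r1:7,r2:-49,r3:-56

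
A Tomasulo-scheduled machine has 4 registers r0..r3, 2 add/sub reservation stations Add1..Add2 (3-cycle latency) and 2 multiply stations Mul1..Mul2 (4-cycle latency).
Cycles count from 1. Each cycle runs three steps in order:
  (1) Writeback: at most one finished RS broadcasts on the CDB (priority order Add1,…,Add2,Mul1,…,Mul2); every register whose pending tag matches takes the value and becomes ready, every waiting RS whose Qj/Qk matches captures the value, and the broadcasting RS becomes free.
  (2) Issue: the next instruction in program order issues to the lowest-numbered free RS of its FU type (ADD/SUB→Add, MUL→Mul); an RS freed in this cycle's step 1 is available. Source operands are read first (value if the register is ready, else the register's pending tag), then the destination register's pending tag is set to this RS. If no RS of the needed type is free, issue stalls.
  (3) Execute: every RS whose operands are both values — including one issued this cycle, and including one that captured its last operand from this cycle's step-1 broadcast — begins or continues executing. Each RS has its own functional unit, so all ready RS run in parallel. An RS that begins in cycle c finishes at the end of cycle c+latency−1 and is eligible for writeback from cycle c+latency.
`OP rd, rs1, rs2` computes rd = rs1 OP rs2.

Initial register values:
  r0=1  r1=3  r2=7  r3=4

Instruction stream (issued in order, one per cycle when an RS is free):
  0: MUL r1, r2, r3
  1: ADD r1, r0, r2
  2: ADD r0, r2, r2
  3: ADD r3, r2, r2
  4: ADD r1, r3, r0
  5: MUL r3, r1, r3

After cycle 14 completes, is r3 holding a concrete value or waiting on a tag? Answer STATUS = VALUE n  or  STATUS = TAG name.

  c1: issue MUL r1<-Mul1  regs: r0:1,r1:Mul1,r2:7,r3:4
  c2: issue ADD r1<-Add1  regs: r0:1,r1:Add1,r2:7,r3:4
  c3: issue ADD r0<-Add2  regs: r0:Add2,r1:Add1,r2:7,r3:4
  c4: stall  regs: r0:Add2,r1:Add1,r2:7,r3:4
  c5: CDB Add1=8; issue ADD r3<-Add1  regs: r0:Add2,r1:8,r2:7,r3:Add1
  c6: CDB Add2=14; issue ADD r1<-Add2  regs: r0:14,r1:Add2,r2:7,r3:Add1
  c7: CDB Mul1=28; issue MUL r3<-Mul1  regs: r0:14,r1:Add2,r2:7,r3:Mul1
  c8: CDB Add1=14  regs: r0:14,r1:Add2,r2:7,r3:Mul1
  c9: -  regs: r0:14,r1:Add2,r2:7,r3:Mul1
  c10: -  regs: r0:14,r1:Add2,r2:7,r3:Mul1
  c11: CDB Add2=28  regs: r0:14,r1:28,r2:7,r3:Mul1
  c12: -  regs: r0:14,r1:28,r2:7,r3:Mul1
  c13: -  regs: r0:14,r1:28,r2:7,r3:Mul1
  c14: -  regs: r0:14,r1:28,r2:7,r3:Mul1

STATUS = TAG Mul1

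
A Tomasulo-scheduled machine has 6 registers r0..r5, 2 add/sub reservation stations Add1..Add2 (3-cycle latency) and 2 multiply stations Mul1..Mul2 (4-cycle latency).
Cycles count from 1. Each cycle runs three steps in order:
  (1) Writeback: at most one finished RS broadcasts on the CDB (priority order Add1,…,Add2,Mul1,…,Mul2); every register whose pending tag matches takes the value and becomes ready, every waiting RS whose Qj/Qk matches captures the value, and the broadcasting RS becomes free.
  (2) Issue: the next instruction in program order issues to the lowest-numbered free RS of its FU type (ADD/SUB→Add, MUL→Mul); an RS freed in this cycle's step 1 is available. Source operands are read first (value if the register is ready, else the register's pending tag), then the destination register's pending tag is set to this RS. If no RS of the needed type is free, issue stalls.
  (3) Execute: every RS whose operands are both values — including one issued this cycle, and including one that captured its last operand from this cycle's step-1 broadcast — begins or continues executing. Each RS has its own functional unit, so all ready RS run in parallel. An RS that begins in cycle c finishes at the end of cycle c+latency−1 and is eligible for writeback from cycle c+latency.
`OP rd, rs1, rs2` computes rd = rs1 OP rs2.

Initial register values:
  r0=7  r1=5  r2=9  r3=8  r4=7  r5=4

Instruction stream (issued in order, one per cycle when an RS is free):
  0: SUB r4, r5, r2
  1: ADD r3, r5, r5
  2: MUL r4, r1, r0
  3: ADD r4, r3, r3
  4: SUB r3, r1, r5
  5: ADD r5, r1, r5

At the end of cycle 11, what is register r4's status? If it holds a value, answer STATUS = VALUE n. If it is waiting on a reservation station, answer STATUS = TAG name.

STATUS = VALUE 16

cycle 1: issue SUB r4<-Add1 // r0:7,r1:5,r2:9,r3:8,r4:Add1,r5:4
cycle 2: issue ADD r3<-Add2 // r0:7,r1:5,r2:9,r3:Add2,r4:Add1,r5:4
cycle 3: issue MUL r4<-Mul1 // r0:7,r1:5,r2:9,r3:Add2,r4:Mul1,r5:4
cycle 4: CDB Add1=-5; issue ADD r4<-Add1 // r0:7,r1:5,r2:9,r3:Add2,r4:Add1,r5:4
cycle 5: CDB Add2=8; issue SUB r3<-Add2 // r0:7,r1:5,r2:9,r3:Add2,r4:Add1,r5:4
cycle 6: stall // r0:7,r1:5,r2:9,r3:Add2,r4:Add1,r5:4
cycle 7: CDB Mul1=35; stall // r0:7,r1:5,r2:9,r3:Add2,r4:Add1,r5:4
cycle 8: CDB Add1=16; issue ADD r5<-Add1 // r0:7,r1:5,r2:9,r3:Add2,r4:16,r5:Add1
cycle 9: CDB Add2=1 // r0:7,r1:5,r2:9,r3:1,r4:16,r5:Add1
cycle 10: - // r0:7,r1:5,r2:9,r3:1,r4:16,r5:Add1
cycle 11: CDB Add1=9 // r0:7,r1:5,r2:9,r3:1,r4:16,r5:9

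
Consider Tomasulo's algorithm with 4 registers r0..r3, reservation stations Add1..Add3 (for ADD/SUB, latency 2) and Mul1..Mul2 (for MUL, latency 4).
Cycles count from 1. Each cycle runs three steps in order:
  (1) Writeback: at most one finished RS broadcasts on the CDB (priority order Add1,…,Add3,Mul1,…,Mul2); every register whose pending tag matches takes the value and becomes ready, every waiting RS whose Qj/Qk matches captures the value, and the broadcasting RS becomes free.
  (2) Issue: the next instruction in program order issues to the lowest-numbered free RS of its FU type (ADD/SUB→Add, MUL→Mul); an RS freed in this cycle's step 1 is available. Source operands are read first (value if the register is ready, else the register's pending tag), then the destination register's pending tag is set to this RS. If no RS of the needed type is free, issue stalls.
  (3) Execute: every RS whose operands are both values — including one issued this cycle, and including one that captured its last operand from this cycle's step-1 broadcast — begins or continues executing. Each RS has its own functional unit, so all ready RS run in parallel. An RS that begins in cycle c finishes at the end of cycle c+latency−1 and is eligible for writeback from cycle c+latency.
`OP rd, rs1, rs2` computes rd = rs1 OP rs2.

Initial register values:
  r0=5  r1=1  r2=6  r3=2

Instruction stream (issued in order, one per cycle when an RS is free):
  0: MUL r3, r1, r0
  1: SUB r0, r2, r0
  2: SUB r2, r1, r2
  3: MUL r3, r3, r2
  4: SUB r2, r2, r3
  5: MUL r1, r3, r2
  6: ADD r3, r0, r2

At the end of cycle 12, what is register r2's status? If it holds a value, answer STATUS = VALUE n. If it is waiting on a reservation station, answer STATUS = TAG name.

c1: issue MUL r3<-Mul1 | r0:5,r1:1,r2:6,r3:Mul1
c2: issue SUB r0<-Add1 | r0:Add1,r1:1,r2:6,r3:Mul1
c3: issue SUB r2<-Add2 | r0:Add1,r1:1,r2:Add2,r3:Mul1
c4: CDB Add1=1; issue MUL r3<-Mul2 | r0:1,r1:1,r2:Add2,r3:Mul2
c5: CDB Add2=-5; issue SUB r2<-Add1 | r0:1,r1:1,r2:Add1,r3:Mul2
c6: CDB Mul1=5; issue MUL r1<-Mul1 | r0:1,r1:Mul1,r2:Add1,r3:Mul2
c7: issue ADD r3<-Add2 | r0:1,r1:Mul1,r2:Add1,r3:Add2
c8: - | r0:1,r1:Mul1,r2:Add1,r3:Add2
c9: - | r0:1,r1:Mul1,r2:Add1,r3:Add2
c10: CDB Mul2=-25 | r0:1,r1:Mul1,r2:Add1,r3:Add2
c11: - | r0:1,r1:Mul1,r2:Add1,r3:Add2
c12: CDB Add1=20 | r0:1,r1:Mul1,r2:20,r3:Add2

STATUS = VALUE 20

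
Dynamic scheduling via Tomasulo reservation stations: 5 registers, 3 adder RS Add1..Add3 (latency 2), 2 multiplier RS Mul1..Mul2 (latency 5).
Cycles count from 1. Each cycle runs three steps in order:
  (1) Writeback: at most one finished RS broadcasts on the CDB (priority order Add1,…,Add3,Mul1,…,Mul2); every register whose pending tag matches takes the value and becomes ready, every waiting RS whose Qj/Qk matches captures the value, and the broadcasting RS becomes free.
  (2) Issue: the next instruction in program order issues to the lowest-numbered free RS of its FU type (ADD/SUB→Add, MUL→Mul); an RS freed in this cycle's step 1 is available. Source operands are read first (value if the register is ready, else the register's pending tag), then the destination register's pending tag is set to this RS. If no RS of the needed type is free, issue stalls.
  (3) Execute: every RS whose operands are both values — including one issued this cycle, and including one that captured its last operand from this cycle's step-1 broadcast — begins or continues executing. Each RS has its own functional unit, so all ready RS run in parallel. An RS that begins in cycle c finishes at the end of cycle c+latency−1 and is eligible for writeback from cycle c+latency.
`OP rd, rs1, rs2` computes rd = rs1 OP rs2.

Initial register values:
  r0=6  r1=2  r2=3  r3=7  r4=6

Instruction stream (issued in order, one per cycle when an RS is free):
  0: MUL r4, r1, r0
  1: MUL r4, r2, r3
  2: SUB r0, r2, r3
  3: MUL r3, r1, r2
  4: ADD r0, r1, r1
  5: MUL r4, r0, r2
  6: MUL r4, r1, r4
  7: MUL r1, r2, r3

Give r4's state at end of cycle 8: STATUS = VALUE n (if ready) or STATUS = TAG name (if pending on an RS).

c1: issue MUL r4<-Mul1 | r0:6,r1:2,r2:3,r3:7,r4:Mul1
c2: issue MUL r4<-Mul2 | r0:6,r1:2,r2:3,r3:7,r4:Mul2
c3: issue SUB r0<-Add1 | r0:Add1,r1:2,r2:3,r3:7,r4:Mul2
c4: stall | r0:Add1,r1:2,r2:3,r3:7,r4:Mul2
c5: CDB Add1=-4; stall | r0:-4,r1:2,r2:3,r3:7,r4:Mul2
c6: CDB Mul1=12; issue MUL r3<-Mul1 | r0:-4,r1:2,r2:3,r3:Mul1,r4:Mul2
c7: CDB Mul2=21; issue ADD r0<-Add1 | r0:Add1,r1:2,r2:3,r3:Mul1,r4:21
c8: issue MUL r4<-Mul2 | r0:Add1,r1:2,r2:3,r3:Mul1,r4:Mul2

STATUS = TAG Mul2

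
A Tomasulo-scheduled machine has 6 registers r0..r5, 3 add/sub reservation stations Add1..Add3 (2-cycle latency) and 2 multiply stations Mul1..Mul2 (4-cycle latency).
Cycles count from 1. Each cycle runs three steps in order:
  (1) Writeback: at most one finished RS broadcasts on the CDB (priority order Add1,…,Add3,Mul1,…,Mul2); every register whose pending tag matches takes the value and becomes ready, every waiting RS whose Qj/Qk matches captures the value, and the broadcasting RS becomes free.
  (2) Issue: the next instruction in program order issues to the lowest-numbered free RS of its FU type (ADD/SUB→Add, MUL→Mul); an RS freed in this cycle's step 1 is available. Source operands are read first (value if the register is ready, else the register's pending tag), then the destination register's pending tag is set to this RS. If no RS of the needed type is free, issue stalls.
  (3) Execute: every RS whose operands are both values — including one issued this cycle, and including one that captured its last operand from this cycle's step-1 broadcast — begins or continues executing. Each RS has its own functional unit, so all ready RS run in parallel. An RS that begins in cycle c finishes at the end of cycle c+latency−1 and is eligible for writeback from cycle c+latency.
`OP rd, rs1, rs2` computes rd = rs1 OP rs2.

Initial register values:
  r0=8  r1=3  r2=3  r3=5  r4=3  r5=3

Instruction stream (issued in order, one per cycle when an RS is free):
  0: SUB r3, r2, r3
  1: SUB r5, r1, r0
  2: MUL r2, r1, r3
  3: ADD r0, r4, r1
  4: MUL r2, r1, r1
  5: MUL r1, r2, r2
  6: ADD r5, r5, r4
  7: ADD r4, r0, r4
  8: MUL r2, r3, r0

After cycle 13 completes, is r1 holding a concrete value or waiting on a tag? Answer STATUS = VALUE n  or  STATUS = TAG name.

STATUS = VALUE 81

  c1: issue SUB r3<-Add1  regs: r0:8,r1:3,r2:3,r3:Add1,r4:3,r5:3
  c2: issue SUB r5<-Add2  regs: r0:8,r1:3,r2:3,r3:Add1,r4:3,r5:Add2
  c3: CDB Add1=-2; issue MUL r2<-Mul1  regs: r0:8,r1:3,r2:Mul1,r3:-2,r4:3,r5:Add2
  c4: CDB Add2=-5; issue ADD r0<-Add1  regs: r0:Add1,r1:3,r2:Mul1,r3:-2,r4:3,r5:-5
  c5: issue MUL r2<-Mul2  regs: r0:Add1,r1:3,r2:Mul2,r3:-2,r4:3,r5:-5
  c6: CDB Add1=6; stall  regs: r0:6,r1:3,r2:Mul2,r3:-2,r4:3,r5:-5
  c7: CDB Mul1=-6; issue MUL r1<-Mul1  regs: r0:6,r1:Mul1,r2:Mul2,r3:-2,r4:3,r5:-5
  c8: issue ADD r5<-Add1  regs: r0:6,r1:Mul1,r2:Mul2,r3:-2,r4:3,r5:Add1
  c9: CDB Mul2=9; issue ADD r4<-Add2  regs: r0:6,r1:Mul1,r2:9,r3:-2,r4:Add2,r5:Add1
  c10: CDB Add1=-2; issue MUL r2<-Mul2  regs: r0:6,r1:Mul1,r2:Mul2,r3:-2,r4:Add2,r5:-2
  c11: CDB Add2=9  regs: r0:6,r1:Mul1,r2:Mul2,r3:-2,r4:9,r5:-2
  c12: -  regs: r0:6,r1:Mul1,r2:Mul2,r3:-2,r4:9,r5:-2
  c13: CDB Mul1=81  regs: r0:6,r1:81,r2:Mul2,r3:-2,r4:9,r5:-2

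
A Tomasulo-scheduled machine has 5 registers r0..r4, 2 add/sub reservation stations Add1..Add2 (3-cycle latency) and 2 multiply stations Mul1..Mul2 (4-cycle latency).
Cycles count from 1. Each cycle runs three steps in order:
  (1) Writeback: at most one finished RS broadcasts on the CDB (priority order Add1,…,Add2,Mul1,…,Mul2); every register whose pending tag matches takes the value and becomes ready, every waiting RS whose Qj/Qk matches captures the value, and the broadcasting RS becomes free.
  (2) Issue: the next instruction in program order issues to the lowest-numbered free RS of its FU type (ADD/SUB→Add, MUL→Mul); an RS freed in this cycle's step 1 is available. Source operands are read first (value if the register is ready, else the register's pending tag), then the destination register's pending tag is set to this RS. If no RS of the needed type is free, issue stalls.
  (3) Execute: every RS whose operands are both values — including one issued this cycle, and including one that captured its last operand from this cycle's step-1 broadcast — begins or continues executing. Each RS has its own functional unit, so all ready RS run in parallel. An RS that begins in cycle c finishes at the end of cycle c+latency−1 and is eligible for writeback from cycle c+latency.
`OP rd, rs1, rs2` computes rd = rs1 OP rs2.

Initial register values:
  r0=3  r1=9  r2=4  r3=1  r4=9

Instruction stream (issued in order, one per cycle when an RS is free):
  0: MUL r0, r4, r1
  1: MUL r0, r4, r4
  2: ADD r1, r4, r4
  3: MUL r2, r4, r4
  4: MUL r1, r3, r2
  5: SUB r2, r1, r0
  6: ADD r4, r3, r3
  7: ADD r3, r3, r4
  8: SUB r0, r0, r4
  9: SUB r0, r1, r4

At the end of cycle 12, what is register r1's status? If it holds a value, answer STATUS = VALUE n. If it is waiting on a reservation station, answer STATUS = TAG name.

c1: issue MUL r0<-Mul1 | r0:Mul1,r1:9,r2:4,r3:1,r4:9
c2: issue MUL r0<-Mul2 | r0:Mul2,r1:9,r2:4,r3:1,r4:9
c3: issue ADD r1<-Add1 | r0:Mul2,r1:Add1,r2:4,r3:1,r4:9
c4: stall | r0:Mul2,r1:Add1,r2:4,r3:1,r4:9
c5: CDB Mul1=81; issue MUL r2<-Mul1 | r0:Mul2,r1:Add1,r2:Mul1,r3:1,r4:9
c6: CDB Add1=18; stall | r0:Mul2,r1:18,r2:Mul1,r3:1,r4:9
c7: CDB Mul2=81; issue MUL r1<-Mul2 | r0:81,r1:Mul2,r2:Mul1,r3:1,r4:9
c8: issue SUB r2<-Add1 | r0:81,r1:Mul2,r2:Add1,r3:1,r4:9
c9: CDB Mul1=81; issue ADD r4<-Add2 | r0:81,r1:Mul2,r2:Add1,r3:1,r4:Add2
c10: stall | r0:81,r1:Mul2,r2:Add1,r3:1,r4:Add2
c11: stall | r0:81,r1:Mul2,r2:Add1,r3:1,r4:Add2
c12: CDB Add2=2; issue ADD r3<-Add2 | r0:81,r1:Mul2,r2:Add1,r3:Add2,r4:2

STATUS = TAG Mul2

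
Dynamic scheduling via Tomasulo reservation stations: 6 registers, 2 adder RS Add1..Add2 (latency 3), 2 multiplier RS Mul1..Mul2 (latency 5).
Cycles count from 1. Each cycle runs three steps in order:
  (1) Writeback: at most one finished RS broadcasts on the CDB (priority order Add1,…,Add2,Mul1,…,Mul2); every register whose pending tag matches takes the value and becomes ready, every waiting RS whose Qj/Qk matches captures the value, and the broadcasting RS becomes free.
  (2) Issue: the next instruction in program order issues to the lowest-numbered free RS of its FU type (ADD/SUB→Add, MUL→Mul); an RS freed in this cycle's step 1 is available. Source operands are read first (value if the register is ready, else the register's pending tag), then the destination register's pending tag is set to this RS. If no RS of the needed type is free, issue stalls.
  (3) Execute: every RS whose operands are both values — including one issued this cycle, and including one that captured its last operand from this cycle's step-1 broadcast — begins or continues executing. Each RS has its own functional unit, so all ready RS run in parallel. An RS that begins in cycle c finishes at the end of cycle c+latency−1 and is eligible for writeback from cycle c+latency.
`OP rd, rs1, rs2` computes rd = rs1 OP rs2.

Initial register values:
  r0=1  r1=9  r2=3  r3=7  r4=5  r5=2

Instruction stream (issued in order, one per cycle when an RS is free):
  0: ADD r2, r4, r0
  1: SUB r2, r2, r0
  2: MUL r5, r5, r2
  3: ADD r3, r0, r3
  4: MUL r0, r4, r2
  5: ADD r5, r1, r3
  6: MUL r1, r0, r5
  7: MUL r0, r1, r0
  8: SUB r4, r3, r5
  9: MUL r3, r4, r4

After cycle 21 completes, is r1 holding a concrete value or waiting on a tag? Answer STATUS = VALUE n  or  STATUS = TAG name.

cycle 1: issue ADD r2<-Add1 // r0:1,r1:9,r2:Add1,r3:7,r4:5,r5:2
cycle 2: issue SUB r2<-Add2 // r0:1,r1:9,r2:Add2,r3:7,r4:5,r5:2
cycle 3: issue MUL r5<-Mul1 // r0:1,r1:9,r2:Add2,r3:7,r4:5,r5:Mul1
cycle 4: CDB Add1=6; issue ADD r3<-Add1 // r0:1,r1:9,r2:Add2,r3:Add1,r4:5,r5:Mul1
cycle 5: issue MUL r0<-Mul2 // r0:Mul2,r1:9,r2:Add2,r3:Add1,r4:5,r5:Mul1
cycle 6: stall // r0:Mul2,r1:9,r2:Add2,r3:Add1,r4:5,r5:Mul1
cycle 7: CDB Add1=8; issue ADD r5<-Add1 // r0:Mul2,r1:9,r2:Add2,r3:8,r4:5,r5:Add1
cycle 8: CDB Add2=5; stall // r0:Mul2,r1:9,r2:5,r3:8,r4:5,r5:Add1
cycle 9: stall // r0:Mul2,r1:9,r2:5,r3:8,r4:5,r5:Add1
cycle 10: CDB Add1=17; stall // r0:Mul2,r1:9,r2:5,r3:8,r4:5,r5:17
cycle 11: stall // r0:Mul2,r1:9,r2:5,r3:8,r4:5,r5:17
cycle 12: stall // r0:Mul2,r1:9,r2:5,r3:8,r4:5,r5:17
cycle 13: CDB Mul1=10; issue MUL r1<-Mul1 // r0:Mul2,r1:Mul1,r2:5,r3:8,r4:5,r5:17
cycle 14: CDB Mul2=25; issue MUL r0<-Mul2 // r0:Mul2,r1:Mul1,r2:5,r3:8,r4:5,r5:17
cycle 15: issue SUB r4<-Add1 // r0:Mul2,r1:Mul1,r2:5,r3:8,r4:Add1,r5:17
cycle 16: stall // r0:Mul2,r1:Mul1,r2:5,r3:8,r4:Add1,r5:17
cycle 17: stall // r0:Mul2,r1:Mul1,r2:5,r3:8,r4:Add1,r5:17
cycle 18: CDB Add1=-9; stall // r0:Mul2,r1:Mul1,r2:5,r3:8,r4:-9,r5:17
cycle 19: CDB Mul1=425; issue MUL r3<-Mul1 // r0:Mul2,r1:425,r2:5,r3:Mul1,r4:-9,r5:17
cycle 20: - // r0:Mul2,r1:425,r2:5,r3:Mul1,r4:-9,r5:17
cycle 21: - // r0:Mul2,r1:425,r2:5,r3:Mul1,r4:-9,r5:17

STATUS = VALUE 425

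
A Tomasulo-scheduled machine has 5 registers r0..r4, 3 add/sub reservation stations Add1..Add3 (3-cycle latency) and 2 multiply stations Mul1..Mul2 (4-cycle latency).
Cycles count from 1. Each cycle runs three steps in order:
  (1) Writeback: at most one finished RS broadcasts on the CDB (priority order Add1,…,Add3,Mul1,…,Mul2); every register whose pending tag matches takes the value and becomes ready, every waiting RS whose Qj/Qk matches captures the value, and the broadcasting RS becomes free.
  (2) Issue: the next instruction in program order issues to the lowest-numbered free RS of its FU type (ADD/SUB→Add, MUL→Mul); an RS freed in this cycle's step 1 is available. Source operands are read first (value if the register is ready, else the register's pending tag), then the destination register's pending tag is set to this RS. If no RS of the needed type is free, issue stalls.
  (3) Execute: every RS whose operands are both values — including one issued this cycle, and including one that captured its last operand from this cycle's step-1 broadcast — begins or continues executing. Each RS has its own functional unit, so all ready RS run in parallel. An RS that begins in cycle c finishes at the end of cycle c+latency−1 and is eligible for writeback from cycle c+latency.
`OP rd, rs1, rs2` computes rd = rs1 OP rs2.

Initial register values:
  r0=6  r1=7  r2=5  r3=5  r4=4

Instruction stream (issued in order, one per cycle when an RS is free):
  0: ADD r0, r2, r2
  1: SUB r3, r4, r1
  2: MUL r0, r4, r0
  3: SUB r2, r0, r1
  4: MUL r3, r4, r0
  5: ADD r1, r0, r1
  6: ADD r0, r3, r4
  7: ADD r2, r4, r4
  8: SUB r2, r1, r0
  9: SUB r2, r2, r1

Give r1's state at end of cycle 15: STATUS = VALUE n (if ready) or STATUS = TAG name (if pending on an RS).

STATUS = VALUE 47

cycle 1: issue ADD r0<-Add1 // r0:Add1,r1:7,r2:5,r3:5,r4:4
cycle 2: issue SUB r3<-Add2 // r0:Add1,r1:7,r2:5,r3:Add2,r4:4
cycle 3: issue MUL r0<-Mul1 // r0:Mul1,r1:7,r2:5,r3:Add2,r4:4
cycle 4: CDB Add1=10; issue SUB r2<-Add1 // r0:Mul1,r1:7,r2:Add1,r3:Add2,r4:4
cycle 5: CDB Add2=-3; issue MUL r3<-Mul2 // r0:Mul1,r1:7,r2:Add1,r3:Mul2,r4:4
cycle 6: issue ADD r1<-Add2 // r0:Mul1,r1:Add2,r2:Add1,r3:Mul2,r4:4
cycle 7: issue ADD r0<-Add3 // r0:Add3,r1:Add2,r2:Add1,r3:Mul2,r4:4
cycle 8: CDB Mul1=40; stall // r0:Add3,r1:Add2,r2:Add1,r3:Mul2,r4:4
cycle 9: stall // r0:Add3,r1:Add2,r2:Add1,r3:Mul2,r4:4
cycle 10: stall // r0:Add3,r1:Add2,r2:Add1,r3:Mul2,r4:4
cycle 11: CDB Add1=33; issue ADD r2<-Add1 // r0:Add3,r1:Add2,r2:Add1,r3:Mul2,r4:4
cycle 12: CDB Add2=47; issue SUB r2<-Add2 // r0:Add3,r1:47,r2:Add2,r3:Mul2,r4:4
cycle 13: CDB Mul2=160; stall // r0:Add3,r1:47,r2:Add2,r3:160,r4:4
cycle 14: CDB Add1=8; issue SUB r2<-Add1 // r0:Add3,r1:47,r2:Add1,r3:160,r4:4
cycle 15: - // r0:Add3,r1:47,r2:Add1,r3:160,r4:4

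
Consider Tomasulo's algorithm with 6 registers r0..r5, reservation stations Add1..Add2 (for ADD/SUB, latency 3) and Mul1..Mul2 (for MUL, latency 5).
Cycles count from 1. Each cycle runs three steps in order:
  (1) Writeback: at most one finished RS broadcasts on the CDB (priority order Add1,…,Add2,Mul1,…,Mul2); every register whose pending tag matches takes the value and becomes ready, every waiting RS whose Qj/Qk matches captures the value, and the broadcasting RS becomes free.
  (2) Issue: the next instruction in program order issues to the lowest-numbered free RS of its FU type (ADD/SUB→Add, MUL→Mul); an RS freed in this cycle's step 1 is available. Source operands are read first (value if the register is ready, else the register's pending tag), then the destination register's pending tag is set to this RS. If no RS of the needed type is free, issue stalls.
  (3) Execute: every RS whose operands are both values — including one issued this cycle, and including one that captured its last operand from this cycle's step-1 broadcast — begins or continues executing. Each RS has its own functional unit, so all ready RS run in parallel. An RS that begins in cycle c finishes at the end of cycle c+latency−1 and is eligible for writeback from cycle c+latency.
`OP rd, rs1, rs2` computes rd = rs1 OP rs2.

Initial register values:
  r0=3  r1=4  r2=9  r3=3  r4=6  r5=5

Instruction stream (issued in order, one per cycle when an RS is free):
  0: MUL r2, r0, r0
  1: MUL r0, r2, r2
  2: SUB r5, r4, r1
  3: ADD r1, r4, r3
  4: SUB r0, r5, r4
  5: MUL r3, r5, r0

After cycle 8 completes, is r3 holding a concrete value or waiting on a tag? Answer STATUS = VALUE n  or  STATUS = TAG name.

STATUS = TAG Mul1

cycle 1: issue MUL r2<-Mul1 // r0:3,r1:4,r2:Mul1,r3:3,r4:6,r5:5
cycle 2: issue MUL r0<-Mul2 // r0:Mul2,r1:4,r2:Mul1,r3:3,r4:6,r5:5
cycle 3: issue SUB r5<-Add1 // r0:Mul2,r1:4,r2:Mul1,r3:3,r4:6,r5:Add1
cycle 4: issue ADD r1<-Add2 // r0:Mul2,r1:Add2,r2:Mul1,r3:3,r4:6,r5:Add1
cycle 5: stall // r0:Mul2,r1:Add2,r2:Mul1,r3:3,r4:6,r5:Add1
cycle 6: CDB Add1=2; issue SUB r0<-Add1 // r0:Add1,r1:Add2,r2:Mul1,r3:3,r4:6,r5:2
cycle 7: CDB Add2=9; stall // r0:Add1,r1:9,r2:Mul1,r3:3,r4:6,r5:2
cycle 8: CDB Mul1=9; issue MUL r3<-Mul1 // r0:Add1,r1:9,r2:9,r3:Mul1,r4:6,r5:2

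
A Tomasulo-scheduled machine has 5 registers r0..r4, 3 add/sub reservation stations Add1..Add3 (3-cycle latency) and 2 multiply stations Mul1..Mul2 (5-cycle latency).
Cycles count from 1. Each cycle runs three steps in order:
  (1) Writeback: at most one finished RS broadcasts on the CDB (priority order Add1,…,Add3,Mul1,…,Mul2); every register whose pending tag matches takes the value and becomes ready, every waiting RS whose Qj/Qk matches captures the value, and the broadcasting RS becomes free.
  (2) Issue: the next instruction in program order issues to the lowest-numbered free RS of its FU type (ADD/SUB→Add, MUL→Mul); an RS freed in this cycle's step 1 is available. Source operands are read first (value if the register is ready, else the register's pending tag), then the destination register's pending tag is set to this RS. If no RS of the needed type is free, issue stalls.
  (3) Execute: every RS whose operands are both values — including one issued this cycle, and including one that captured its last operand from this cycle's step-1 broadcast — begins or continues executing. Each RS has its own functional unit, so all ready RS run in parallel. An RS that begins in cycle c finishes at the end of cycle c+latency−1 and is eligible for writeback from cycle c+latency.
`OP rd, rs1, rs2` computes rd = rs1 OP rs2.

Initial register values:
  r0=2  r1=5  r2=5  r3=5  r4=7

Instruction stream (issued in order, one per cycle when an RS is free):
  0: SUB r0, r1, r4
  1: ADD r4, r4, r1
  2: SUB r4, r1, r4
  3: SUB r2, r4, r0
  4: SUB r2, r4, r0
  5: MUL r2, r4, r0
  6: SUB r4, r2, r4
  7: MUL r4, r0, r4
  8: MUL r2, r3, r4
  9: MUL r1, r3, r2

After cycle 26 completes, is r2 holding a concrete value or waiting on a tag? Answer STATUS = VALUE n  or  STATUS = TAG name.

c1: issue SUB r0<-Add1 | r0:Add1,r1:5,r2:5,r3:5,r4:7
c2: issue ADD r4<-Add2 | r0:Add1,r1:5,r2:5,r3:5,r4:Add2
c3: issue SUB r4<-Add3 | r0:Add1,r1:5,r2:5,r3:5,r4:Add3
c4: CDB Add1=-2; issue SUB r2<-Add1 | r0:-2,r1:5,r2:Add1,r3:5,r4:Add3
c5: CDB Add2=12; issue SUB r2<-Add2 | r0:-2,r1:5,r2:Add2,r3:5,r4:Add3
c6: issue MUL r2<-Mul1 | r0:-2,r1:5,r2:Mul1,r3:5,r4:Add3
c7: stall | r0:-2,r1:5,r2:Mul1,r3:5,r4:Add3
c8: CDB Add3=-7; issue SUB r4<-Add3 | r0:-2,r1:5,r2:Mul1,r3:5,r4:Add3
c9: issue MUL r4<-Mul2 | r0:-2,r1:5,r2:Mul1,r3:5,r4:Mul2
c10: stall | r0:-2,r1:5,r2:Mul1,r3:5,r4:Mul2
c11: CDB Add1=-5; stall | r0:-2,r1:5,r2:Mul1,r3:5,r4:Mul2
c12: CDB Add2=-5; stall | r0:-2,r1:5,r2:Mul1,r3:5,r4:Mul2
c13: CDB Mul1=14; issue MUL r2<-Mul1 | r0:-2,r1:5,r2:Mul1,r3:5,r4:Mul2
c14: stall | r0:-2,r1:5,r2:Mul1,r3:5,r4:Mul2
c15: stall | r0:-2,r1:5,r2:Mul1,r3:5,r4:Mul2
c16: CDB Add3=21; stall | r0:-2,r1:5,r2:Mul1,r3:5,r4:Mul2
c17: stall | r0:-2,r1:5,r2:Mul1,r3:5,r4:Mul2
c18: stall | r0:-2,r1:5,r2:Mul1,r3:5,r4:Mul2
c19: stall | r0:-2,r1:5,r2:Mul1,r3:5,r4:Mul2
c20: stall | r0:-2,r1:5,r2:Mul1,r3:5,r4:Mul2
c21: CDB Mul2=-42; issue MUL r1<-Mul2 | r0:-2,r1:Mul2,r2:Mul1,r3:5,r4:-42
c22: - | r0:-2,r1:Mul2,r2:Mul1,r3:5,r4:-42
c23: - | r0:-2,r1:Mul2,r2:Mul1,r3:5,r4:-42
c24: - | r0:-2,r1:Mul2,r2:Mul1,r3:5,r4:-42
c25: - | r0:-2,r1:Mul2,r2:Mul1,r3:5,r4:-42
c26: CDB Mul1=-210 | r0:-2,r1:Mul2,r2:-210,r3:5,r4:-42

STATUS = VALUE -210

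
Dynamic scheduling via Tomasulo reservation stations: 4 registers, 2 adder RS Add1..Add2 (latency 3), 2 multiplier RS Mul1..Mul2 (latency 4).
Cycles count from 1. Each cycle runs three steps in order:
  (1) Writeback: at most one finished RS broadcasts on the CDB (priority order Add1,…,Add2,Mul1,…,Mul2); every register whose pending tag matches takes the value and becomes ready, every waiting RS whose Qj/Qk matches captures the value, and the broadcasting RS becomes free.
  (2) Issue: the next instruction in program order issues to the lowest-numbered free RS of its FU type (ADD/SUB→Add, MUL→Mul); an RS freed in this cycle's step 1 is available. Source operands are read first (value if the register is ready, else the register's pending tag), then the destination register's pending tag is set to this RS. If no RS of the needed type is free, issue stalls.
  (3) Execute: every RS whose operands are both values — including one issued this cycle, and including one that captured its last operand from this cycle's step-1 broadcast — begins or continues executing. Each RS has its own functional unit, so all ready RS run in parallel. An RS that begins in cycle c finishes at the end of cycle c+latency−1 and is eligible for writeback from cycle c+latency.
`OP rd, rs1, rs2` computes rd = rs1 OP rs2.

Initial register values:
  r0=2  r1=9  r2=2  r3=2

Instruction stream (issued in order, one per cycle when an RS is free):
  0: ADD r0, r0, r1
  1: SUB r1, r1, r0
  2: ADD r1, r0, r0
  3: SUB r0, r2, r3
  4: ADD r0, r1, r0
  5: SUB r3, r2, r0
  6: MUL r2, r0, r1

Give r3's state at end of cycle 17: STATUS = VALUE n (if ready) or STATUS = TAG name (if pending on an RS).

STATUS = VALUE -20

c1: issue ADD r0<-Add1 | r0:Add1,r1:9,r2:2,r3:2
c2: issue SUB r1<-Add2 | r0:Add1,r1:Add2,r2:2,r3:2
c3: stall | r0:Add1,r1:Add2,r2:2,r3:2
c4: CDB Add1=11; issue ADD r1<-Add1 | r0:11,r1:Add1,r2:2,r3:2
c5: stall | r0:11,r1:Add1,r2:2,r3:2
c6: stall | r0:11,r1:Add1,r2:2,r3:2
c7: CDB Add1=22; issue SUB r0<-Add1 | r0:Add1,r1:22,r2:2,r3:2
c8: CDB Add2=-2; issue ADD r0<-Add2 | r0:Add2,r1:22,r2:2,r3:2
c9: stall | r0:Add2,r1:22,r2:2,r3:2
c10: CDB Add1=0; issue SUB r3<-Add1 | r0:Add2,r1:22,r2:2,r3:Add1
c11: issue MUL r2<-Mul1 | r0:Add2,r1:22,r2:Mul1,r3:Add1
c12: - | r0:Add2,r1:22,r2:Mul1,r3:Add1
c13: CDB Add2=22 | r0:22,r1:22,r2:Mul1,r3:Add1
c14: - | r0:22,r1:22,r2:Mul1,r3:Add1
c15: - | r0:22,r1:22,r2:Mul1,r3:Add1
c16: CDB Add1=-20 | r0:22,r1:22,r2:Mul1,r3:-20
c17: CDB Mul1=484 | r0:22,r1:22,r2:484,r3:-20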